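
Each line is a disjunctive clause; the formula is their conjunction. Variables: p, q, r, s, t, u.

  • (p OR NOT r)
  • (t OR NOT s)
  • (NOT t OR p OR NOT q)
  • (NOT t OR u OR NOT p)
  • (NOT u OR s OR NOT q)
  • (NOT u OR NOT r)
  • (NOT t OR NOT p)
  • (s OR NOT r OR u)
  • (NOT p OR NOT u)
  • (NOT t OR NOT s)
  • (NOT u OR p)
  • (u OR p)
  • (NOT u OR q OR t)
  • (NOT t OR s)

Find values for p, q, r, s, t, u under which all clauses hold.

p=True, q=False, r=False, s=False, t=False, u=False

Pure literal: r appears only negated; assign r = False.
Set p = True and propagate.
  then t is forced to False.
  then s is forced to False.
  then u is forced to False.
q is now unconstrained; take q = False.
Check each clause:
  1. (NOT r OR p) — p is true.
  2. (NOT s OR t) — NOT s is true.
  3. (NOT t OR NOT q OR p) — p is true.
  4. (NOT t OR u OR NOT p) — NOT t is true.
  5. (NOT q OR s OR NOT u) — NOT u is true.
  6. (NOT r OR NOT u) — NOT u is true.
  7. (NOT p OR NOT t) — NOT t is true.
  8. (s OR NOT r OR u) — NOT r is true.
  9. (NOT p OR NOT u) — NOT u is true.
  10. (NOT t OR NOT s) — NOT t is true.
  11. (NOT u OR p) — p is true.
  12. (p OR u) — p is true.
  13. (q OR t OR NOT u) — NOT u is true.
  14. (s OR NOT t) — NOT t is true.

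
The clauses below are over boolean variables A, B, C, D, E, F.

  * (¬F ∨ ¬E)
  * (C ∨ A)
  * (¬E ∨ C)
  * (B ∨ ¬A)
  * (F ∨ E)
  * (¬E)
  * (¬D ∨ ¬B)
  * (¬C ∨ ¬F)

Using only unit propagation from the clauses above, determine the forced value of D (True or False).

False

(¬E) is a unit clause: E = False.
(E ∨ F): since E = False, the clause reduces to (F). F = True.
(¬F ∨ ¬C): since F = True, the clause reduces to (¬C). C = False.
(A ∨ C) with C = False leaves only A, so A = True.
(¬A ∨ B): since A = True, the clause reduces to (B). B = True.
In (¬B ∨ ¬D), ¬B is now false; ¬D must hold, so D = False.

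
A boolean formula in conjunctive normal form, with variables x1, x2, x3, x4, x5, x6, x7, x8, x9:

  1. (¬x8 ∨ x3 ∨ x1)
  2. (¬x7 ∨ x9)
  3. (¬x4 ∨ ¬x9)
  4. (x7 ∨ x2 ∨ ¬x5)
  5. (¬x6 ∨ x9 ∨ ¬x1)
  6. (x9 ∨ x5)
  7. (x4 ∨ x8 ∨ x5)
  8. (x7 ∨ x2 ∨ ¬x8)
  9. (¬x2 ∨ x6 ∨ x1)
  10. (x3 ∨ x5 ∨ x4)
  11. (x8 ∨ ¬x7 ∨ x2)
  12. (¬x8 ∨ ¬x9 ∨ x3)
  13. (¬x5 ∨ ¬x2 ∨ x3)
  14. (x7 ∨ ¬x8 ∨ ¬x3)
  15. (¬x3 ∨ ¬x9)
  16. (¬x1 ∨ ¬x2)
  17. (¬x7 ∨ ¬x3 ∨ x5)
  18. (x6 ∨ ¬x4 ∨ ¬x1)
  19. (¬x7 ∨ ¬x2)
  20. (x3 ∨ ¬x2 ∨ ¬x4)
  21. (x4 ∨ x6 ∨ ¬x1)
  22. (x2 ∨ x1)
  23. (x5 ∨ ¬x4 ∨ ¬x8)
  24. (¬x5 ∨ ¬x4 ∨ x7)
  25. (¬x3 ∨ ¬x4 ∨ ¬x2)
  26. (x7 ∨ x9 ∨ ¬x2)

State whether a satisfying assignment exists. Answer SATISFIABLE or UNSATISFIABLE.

x2 = True:
  propagation gives x1=False, x6=True, x7=False, x9=True; an empty clause results — contradiction.
x2 = False:
  x4 = True:
    propagation gives x9=False, x7=False, x5=False; an empty clause results — contradiction.
  x4 = False:
    propagation gives x6=True, x9=True, x3=False, x5=True; an empty clause results — contradiction.
Every branch closes, so no satisfying assignment exists.

UNSATISFIABLE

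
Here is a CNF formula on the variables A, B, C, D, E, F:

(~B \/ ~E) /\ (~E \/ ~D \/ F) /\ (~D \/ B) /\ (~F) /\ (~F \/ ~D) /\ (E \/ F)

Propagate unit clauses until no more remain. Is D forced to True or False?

False

Unit clause (~F) sets F = False.
(F \/ E) with F = False leaves only E, so E = True.
(~B \/ ~E): since E = True, the clause reduces to (~B). B = False.
(F \/ ~E \/ ~D) with E = True, F = False leaves only ~D, so D = False.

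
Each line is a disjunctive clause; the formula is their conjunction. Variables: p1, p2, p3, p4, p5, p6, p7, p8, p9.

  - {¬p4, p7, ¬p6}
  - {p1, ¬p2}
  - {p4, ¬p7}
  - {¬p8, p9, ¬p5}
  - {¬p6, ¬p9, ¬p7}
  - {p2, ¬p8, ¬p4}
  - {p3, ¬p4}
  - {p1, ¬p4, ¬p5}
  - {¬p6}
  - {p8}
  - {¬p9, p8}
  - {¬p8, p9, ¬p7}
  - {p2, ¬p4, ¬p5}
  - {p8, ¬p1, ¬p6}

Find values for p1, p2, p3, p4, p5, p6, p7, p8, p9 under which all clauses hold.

p1=True  p2=True  p3=True  p4=True  p5=True  p6=False  p7=False  p8=True  p9=True

Check each clause:
  1. {¬p4, ¬p6, p7} — ¬p6 is true.
  2. {p1, ¬p2} — p1 is true.
  3. {¬p7, p4} — ¬p7 is true.
  4. {¬p8, p9, ¬p5} — p9 is true.
  5. {¬p6, ¬p7, ¬p9} — ¬p7 is true.
  6. {¬p4, ¬p8, p2} — p2 is true.
  7. {p3, ¬p4} — p3 is true.
  8. {¬p5, ¬p4, p1} — p1 is true.
  9. {¬p6} — ¬p6 is true.
  10. {p8} — p8 is true.
  11. {p8, ¬p9} — p8 is true.
  12. {p9, ¬p8, ¬p7} — p9 is true.
  13. {¬p4, p2, ¬p5} — p2 is true.
  14. {¬p1, p8, ¬p6} — p8 is true.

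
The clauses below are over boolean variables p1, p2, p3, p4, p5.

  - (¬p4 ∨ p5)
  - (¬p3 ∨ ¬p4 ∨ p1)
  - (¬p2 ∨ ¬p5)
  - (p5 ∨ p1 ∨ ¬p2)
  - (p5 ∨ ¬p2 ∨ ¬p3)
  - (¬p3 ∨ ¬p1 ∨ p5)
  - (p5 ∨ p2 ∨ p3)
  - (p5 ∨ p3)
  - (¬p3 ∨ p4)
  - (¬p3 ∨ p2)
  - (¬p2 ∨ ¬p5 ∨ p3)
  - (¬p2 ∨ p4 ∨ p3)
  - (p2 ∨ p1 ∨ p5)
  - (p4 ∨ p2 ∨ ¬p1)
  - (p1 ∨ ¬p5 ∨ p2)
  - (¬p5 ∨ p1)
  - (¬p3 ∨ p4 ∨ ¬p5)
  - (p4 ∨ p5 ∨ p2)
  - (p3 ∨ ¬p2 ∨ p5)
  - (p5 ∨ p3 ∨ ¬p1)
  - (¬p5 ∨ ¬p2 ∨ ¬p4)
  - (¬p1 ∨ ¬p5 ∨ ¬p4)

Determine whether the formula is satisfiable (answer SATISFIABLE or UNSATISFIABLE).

p5 = True:
  propagation gives p2=False, p3=False, p1=True, p4=True; an empty clause results — contradiction.
p5 = False:
  propagation gives p4=False, p3=True; an empty clause results — contradiction.
Every branch closes, so no satisfying assignment exists.

UNSATISFIABLE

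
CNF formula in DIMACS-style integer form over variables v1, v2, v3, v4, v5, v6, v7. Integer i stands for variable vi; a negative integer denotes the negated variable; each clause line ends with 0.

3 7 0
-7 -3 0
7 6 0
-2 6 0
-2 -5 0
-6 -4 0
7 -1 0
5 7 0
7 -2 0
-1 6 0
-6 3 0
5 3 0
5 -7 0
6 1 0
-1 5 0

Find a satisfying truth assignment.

v1=F, v2=F, v3=T, v4=F, v5=T, v6=T, v7=F

Pure literal: v2 appears only negated; assign v2 = False.
v4 occurs only negated in the remaining clauses — set v4 = False.
Set v1 = False and propagate.
  then v6 is forced to True.
  then v3 is forced to True.
  then v7 is forced to False.
  then v5 is forced to True.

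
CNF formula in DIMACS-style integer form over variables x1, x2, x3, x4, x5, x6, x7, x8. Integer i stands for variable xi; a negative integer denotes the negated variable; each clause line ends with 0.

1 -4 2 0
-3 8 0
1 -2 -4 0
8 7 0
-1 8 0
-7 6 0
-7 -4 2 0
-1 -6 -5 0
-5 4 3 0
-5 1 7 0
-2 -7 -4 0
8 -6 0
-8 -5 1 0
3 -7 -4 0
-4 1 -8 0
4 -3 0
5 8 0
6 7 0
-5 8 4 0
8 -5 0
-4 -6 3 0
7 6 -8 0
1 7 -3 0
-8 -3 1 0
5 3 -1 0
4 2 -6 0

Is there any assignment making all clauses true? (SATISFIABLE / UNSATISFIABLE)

Try x1 = False.
Branch on x2: take x2 = True.
  then x4 is forced to False.
  then x3 is forced to False.
  then x5 is forced to False.
  then x8 is forced to True.
Set x6 = True and propagate.
x7 is now unconstrained; take x7 = False.
So x1=0, x2=1, x3=0, x4=0, x5=0, x6=1, x7=0, x8=1 is a satisfying assignment.

SATISFIABLE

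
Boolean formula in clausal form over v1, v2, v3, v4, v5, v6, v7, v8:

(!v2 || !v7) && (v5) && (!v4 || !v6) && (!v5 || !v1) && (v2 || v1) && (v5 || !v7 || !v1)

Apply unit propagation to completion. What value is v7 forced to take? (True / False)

False

Unit clause (v5) sets v5 = True.
From (!v5 || !v1) and v5 = True: v1 = False.
(v2 || v1): since v1 = False, the clause reduces to (v2). v2 = True.
From (!v2 || !v7) and v2 = True: v7 = False.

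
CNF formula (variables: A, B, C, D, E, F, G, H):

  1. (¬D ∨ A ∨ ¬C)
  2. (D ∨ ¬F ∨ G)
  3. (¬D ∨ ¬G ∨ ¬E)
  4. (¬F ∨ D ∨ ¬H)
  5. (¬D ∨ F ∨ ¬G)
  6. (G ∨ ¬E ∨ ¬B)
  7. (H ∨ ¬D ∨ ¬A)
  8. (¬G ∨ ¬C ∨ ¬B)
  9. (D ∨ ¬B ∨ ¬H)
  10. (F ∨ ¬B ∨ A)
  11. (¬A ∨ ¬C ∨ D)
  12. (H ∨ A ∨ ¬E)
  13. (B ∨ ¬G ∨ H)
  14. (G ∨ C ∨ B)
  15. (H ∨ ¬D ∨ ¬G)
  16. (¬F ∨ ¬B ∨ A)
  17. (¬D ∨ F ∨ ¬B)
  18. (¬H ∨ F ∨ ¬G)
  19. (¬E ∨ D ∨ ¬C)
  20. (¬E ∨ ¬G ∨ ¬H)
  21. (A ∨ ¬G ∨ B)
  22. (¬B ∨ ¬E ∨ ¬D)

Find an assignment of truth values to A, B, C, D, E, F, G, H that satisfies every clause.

A=T, B=F, C=T, D=T, E=F, F=T, G=T, H=T

Check each clause:
  1. (¬D ∨ A ∨ ¬C) — A is true.
  2. (G ∨ D ∨ ¬F) — D is true.
  3. (¬G ∨ ¬E ∨ ¬D) — ¬E is true.
  4. (D ∨ ¬H ∨ ¬F) — D is true.
  5. (¬D ∨ F ∨ ¬G) — F is true.
  6. (¬E ∨ G ∨ ¬B) — ¬E is true.
  7. (H ∨ ¬A ∨ ¬D) — H is true.
  8. (¬B ∨ ¬C ∨ ¬G) — ¬B is true.
  9. (D ∨ ¬B ∨ ¬H) — D is true.
  10. (A ∨ F ∨ ¬B) — A is true.
  11. (¬A ∨ D ∨ ¬C) — D is true.
  12. (¬E ∨ H ∨ A) — H is true.
  13. (¬G ∨ B ∨ H) — H is true.
  14. (G ∨ B ∨ C) — C is true.
  15. (¬G ∨ H ∨ ¬D) — H is true.
  16. (¬F ∨ ¬B ∨ A) — A is true.
  17. (F ∨ ¬D ∨ ¬B) — ¬B is true.
  18. (¬H ∨ F ∨ ¬G) — F is true.
  19. (D ∨ ¬E ∨ ¬C) — ¬E is true.
  20. (¬G ∨ ¬E ∨ ¬H) — ¬E is true.
  21. (B ∨ ¬G ∨ A) — A is true.
  22. (¬D ∨ ¬B ∨ ¬E) — ¬E is true.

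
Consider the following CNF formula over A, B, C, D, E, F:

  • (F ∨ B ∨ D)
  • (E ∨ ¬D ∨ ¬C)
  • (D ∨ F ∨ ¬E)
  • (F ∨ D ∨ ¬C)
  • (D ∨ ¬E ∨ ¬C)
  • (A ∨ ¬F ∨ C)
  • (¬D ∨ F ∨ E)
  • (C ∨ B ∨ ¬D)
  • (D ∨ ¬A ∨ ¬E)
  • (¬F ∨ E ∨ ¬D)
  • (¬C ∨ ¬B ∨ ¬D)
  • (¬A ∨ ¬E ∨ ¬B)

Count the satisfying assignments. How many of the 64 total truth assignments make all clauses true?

13

Split on D, then E.
  D=1, E=1: 5 of the 16 assignments to (A,B,C,F) work.
  D=1, E=0: a clause becomes empty — 0.
  D=0, E=1: a clause becomes empty — 0.
  D=0, E=0: 8 of the 16 assignments to (A,B,C,F) work.
Total: 5 + 0 + 0 + 8 = 13.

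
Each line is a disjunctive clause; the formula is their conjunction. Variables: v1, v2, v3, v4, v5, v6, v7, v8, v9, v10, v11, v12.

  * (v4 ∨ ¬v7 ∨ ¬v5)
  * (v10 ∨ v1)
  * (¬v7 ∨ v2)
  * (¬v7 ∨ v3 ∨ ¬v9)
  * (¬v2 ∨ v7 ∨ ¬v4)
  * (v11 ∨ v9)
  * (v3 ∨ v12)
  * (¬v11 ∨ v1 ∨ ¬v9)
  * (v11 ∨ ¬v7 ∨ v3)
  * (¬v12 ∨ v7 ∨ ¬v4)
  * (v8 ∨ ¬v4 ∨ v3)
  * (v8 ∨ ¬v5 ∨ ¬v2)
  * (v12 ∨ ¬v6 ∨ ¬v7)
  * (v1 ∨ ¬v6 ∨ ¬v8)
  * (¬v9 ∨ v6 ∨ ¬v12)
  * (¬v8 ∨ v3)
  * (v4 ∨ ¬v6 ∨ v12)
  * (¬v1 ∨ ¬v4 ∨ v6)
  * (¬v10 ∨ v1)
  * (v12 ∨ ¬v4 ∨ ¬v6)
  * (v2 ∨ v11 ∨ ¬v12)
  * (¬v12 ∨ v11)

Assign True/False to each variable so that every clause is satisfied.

v1=True  v2=True  v3=True  v4=False  v5=False  v6=False  v7=True  v8=True  v9=False  v10=True  v11=True  v12=True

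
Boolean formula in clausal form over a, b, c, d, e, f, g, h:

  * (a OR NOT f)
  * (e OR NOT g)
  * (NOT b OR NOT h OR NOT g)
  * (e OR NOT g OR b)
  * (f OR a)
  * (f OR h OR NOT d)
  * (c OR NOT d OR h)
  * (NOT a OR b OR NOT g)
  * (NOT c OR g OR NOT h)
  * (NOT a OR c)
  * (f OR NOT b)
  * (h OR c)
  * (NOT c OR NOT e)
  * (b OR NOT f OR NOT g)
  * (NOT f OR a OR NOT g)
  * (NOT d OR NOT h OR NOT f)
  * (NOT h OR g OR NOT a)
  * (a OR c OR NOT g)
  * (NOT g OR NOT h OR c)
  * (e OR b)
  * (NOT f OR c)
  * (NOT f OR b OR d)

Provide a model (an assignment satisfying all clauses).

a=1, b=1, c=1, d=0, e=0, f=1, g=0, h=0

Try a = True.
  then c is forced to True.
  then e is forced to False.
  then g is forced to False.
  then h is forced to False.
  then b is forced to True.
  then f is forced to True.
d is now unconstrained; take d = False.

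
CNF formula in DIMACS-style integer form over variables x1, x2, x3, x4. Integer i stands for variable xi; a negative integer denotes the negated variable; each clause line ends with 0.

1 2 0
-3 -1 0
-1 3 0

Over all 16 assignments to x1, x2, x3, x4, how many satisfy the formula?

4

Satisfying assignments:
  x1=0 x2=1 x3=0 x4=0
  x1=0 x2=1 x3=0 x4=1
  x1=0 x2=1 x3=1 x4=0
  x1=0 x2=1 x3=1 x4=1
Count: 4.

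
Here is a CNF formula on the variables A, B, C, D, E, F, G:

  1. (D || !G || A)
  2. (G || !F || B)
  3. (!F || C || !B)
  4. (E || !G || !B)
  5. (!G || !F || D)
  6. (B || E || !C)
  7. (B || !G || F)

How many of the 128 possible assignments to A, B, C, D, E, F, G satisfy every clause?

50

Case analysis on B and G:
  B=T, G=T: 8 of the 32 assignments to (A,C,D,E,F) work.
  B=T, G=F: A, D, E free; 3 ways for (C,F) × 2^3 = 24.
  B=F, G=T: A free; 3 ways for (C,D,E,F) × 2^1 = 6.
  B=F, G=F: A, D free; 3 ways for (C,E,F) × 2^2 = 12.
Total: 8 + 24 + 6 + 12 = 50.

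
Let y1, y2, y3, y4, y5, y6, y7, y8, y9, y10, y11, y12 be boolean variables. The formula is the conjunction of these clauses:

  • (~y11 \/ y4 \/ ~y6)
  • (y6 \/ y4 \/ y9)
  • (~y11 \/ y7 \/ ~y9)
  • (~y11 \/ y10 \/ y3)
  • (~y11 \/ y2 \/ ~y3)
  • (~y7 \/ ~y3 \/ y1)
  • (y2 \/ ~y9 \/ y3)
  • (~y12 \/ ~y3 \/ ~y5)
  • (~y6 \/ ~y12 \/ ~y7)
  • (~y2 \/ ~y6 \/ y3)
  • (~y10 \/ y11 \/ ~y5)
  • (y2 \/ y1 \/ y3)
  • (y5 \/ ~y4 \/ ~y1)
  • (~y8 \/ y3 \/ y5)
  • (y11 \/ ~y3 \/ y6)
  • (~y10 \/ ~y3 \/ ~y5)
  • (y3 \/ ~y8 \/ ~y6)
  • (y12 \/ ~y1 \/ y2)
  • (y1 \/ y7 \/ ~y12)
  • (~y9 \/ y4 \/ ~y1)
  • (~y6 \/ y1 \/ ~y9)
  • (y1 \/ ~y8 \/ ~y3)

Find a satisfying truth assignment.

Set y1 = True and propagate.
The remaining clauses are satisfied by y2 = False, y3 = False, y4 = True, y5 = True, y6 = False, y7 = True, y8 = True, y9 = False, y10 = True, y11 = True, y12 = True.
Every clause has at least one true literal under this assignment.

y1=True, y2=False, y3=False, y4=True, y5=True, y6=False, y7=True, y8=True, y9=False, y10=True, y11=True, y12=True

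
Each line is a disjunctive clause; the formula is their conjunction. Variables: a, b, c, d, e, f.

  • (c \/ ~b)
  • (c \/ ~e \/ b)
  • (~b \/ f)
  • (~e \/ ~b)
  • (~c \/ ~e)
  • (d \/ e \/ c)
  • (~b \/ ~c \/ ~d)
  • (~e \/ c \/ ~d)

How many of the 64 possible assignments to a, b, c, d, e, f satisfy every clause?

Split on c, then b.
  c=T, b=T: remaining (a,d,e,f) ∈ {(F,F,F,T); (T,F,F,T)} — 2.
  c=T, b=F: forces e=F; a, d, f free → 2^3 = 8.
  c=F, b=T: a clause becomes empty — 0.
  c=F, b=F: remaining (a,d,e,f) ∈ {(F,T,F,F); (F,T,F,T); (T,T,F,F); (T,T,F,T)} — 4.
Total: 2 + 8 + 0 + 4 = 14.

14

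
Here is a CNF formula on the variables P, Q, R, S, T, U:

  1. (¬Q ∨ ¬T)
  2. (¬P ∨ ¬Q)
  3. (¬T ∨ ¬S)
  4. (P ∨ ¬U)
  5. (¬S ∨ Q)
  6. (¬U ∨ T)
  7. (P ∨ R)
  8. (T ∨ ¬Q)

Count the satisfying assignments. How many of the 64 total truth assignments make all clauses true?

Case analysis on Q and T:
  Q=1, T=1: a clause becomes empty — 0.
  Q=1, T=0: a clause becomes empty — 0.
  Q=0, T=1: 5 of the 16 assignments to (P,R,S,U) work.
  Q=0, T=0: remaining (P,R,S,U) ∈ {(0,1,0,0); (1,0,0,0); (1,1,0,0)} — 3.
Total: 0 + 0 + 5 + 3 = 8.

8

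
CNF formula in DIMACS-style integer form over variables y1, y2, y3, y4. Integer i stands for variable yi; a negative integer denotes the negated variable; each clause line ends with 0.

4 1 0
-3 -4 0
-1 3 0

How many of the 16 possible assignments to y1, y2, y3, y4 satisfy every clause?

The models are:
  y1=F y2=F y3=F y4=T
  y1=F y2=T y3=F y4=T
  y1=T y2=F y3=T y4=F
  y1=T y2=T y3=T y4=F
Count: 4.

4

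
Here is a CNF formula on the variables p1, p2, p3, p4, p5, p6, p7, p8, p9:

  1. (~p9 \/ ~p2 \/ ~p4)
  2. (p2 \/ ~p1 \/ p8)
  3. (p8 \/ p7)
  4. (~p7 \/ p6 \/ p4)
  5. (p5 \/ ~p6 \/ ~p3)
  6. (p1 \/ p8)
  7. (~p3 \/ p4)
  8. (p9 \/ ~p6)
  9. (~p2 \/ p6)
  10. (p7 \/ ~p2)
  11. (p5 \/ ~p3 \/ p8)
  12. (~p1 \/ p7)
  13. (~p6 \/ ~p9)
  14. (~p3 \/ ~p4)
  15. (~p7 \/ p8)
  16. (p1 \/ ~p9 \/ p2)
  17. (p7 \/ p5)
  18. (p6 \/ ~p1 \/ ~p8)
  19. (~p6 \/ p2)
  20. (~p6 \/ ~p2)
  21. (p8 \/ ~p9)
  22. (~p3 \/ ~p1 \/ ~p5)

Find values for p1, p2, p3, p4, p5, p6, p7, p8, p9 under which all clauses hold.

p3 occurs only negated in the remaining clauses — set p3 = False.
Set p1 = False and propagate.
  then p8 is forced to True.
For the remaining variables, p2 = False, p4 = True, p5 = False, p6 = False, p7 = True, p9 = False works.
Every clause has at least one true literal under this assignment.

p1=F, p2=F, p3=F, p4=T, p5=F, p6=F, p7=T, p8=T, p9=F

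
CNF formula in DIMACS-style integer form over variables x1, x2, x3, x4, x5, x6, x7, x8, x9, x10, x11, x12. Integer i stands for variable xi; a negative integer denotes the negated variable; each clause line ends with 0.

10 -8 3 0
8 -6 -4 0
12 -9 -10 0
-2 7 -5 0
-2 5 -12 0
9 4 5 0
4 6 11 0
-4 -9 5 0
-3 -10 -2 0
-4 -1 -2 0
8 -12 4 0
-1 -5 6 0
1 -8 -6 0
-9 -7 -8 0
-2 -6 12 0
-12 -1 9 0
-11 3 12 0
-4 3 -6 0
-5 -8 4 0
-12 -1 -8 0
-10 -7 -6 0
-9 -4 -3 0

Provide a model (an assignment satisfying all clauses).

x1 = False, x2 = False, x3 = True, x4 = True, x5 = True, x6 = False, x7 = False, x8 = False, x9 = False, x10 = False, x11 = False, x12 = False

Check each clause:
  1. (x10 || x3 || !x8) — !x8 is true.
  2. (x8 || !x4 || !x6) — !x6 is true.
  3. (!x10 || !x9 || x12) — !x10 is true.
  4. (x7 || !x2 || !x5) — !x2 is true.
  5. (!x12 || !x2 || x5) — !x12 is true.
  6. (x4 || x5 || x9) — x4 is true.
  7. (x6 || x4 || x11) — x4 is true.
  8. (!x4 || x5 || !x9) — x5 is true.
  9. (!x10 || !x2 || !x3) — !x10 is true.
  10. (!x1 || !x4 || !x2) — !x2 is true.
  11. (!x12 || x8 || x4) — x4 is true.
  12. (!x1 || x6 || !x5) — !x1 is true.
  13. (!x8 || x1 || !x6) — !x8 is true.
  14. (!x9 || !x7 || !x8) — !x8 is true.
  15. (!x2 || x12 || !x6) — !x6 is true.
  16. (x9 || !x1 || !x12) — !x12 is true.
  17. (!x11 || x12 || x3) — x3 is true.
  18. (!x6 || !x4 || x3) — !x6 is true.
  19. (x4 || !x8 || !x5) — !x8 is true.
  20. (!x8 || !x12 || !x1) — !x8 is true.
  21. (!x10 || !x7 || !x6) — !x7 is true.
  22. (!x9 || !x3 || !x4) — !x9 is true.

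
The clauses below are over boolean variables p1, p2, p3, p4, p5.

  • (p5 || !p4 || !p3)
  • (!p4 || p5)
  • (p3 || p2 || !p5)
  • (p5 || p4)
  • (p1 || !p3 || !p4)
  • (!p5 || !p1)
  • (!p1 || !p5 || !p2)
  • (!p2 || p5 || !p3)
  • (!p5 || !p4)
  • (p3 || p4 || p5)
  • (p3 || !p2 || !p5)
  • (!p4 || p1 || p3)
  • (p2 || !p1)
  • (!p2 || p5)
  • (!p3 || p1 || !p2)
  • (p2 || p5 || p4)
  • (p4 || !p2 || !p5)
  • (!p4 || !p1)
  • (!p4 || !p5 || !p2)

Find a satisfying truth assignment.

p1 = False  p2 = False  p3 = True  p4 = False  p5 = True

Check each clause:
  1. (!p4 || p5 || !p3) — p5 is true.
  2. (p5 || !p4) — !p4 is true.
  3. (p3 || !p5 || p2) — p3 is true.
  4. (p5 || p4) — p5 is true.
  5. (!p3 || !p4 || p1) — !p4 is true.
  6. (!p1 || !p5) — !p1 is true.
  7. (!p1 || !p5 || !p2) — !p1 is true.
  8. (!p3 || p5 || !p2) — p5 is true.
  9. (!p4 || !p5) — !p4 is true.
  10. (p4 || p5 || p3) — p3 is true.
  11. (!p5 || !p2 || p3) — p3 is true.
  12. (!p4 || p1 || p3) — p3 is true.
  13. (p2 || !p1) — !p1 is true.
  14. (!p2 || p5) — p5 is true.
  15. (!p3 || !p2 || p1) — !p2 is true.
  16. (p4 || p5 || p2) — p5 is true.
  17. (!p2 || p4 || !p5) — !p2 is true.
  18. (!p1 || !p4) — !p4 is true.
  19. (!p5 || !p4 || !p2) — !p4 is true.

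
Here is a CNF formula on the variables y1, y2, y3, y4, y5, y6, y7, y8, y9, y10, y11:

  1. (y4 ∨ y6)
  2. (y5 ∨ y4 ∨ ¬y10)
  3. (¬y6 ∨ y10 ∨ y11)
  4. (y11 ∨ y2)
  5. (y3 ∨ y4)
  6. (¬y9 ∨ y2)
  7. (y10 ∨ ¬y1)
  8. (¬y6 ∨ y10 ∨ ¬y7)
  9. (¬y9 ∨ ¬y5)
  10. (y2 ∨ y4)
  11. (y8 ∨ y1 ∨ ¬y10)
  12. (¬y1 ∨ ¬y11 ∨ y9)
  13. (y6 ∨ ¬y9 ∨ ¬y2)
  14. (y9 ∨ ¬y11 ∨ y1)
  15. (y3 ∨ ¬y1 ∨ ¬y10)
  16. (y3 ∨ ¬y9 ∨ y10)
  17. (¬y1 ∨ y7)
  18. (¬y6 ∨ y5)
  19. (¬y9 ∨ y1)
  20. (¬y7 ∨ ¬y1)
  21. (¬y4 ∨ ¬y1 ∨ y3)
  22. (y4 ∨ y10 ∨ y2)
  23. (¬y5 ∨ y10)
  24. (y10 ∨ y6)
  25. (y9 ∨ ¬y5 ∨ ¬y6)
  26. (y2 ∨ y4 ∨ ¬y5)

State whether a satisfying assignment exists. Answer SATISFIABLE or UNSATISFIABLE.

y3 occurs only positively in the remaining clauses — set y3 = True.
y8 occurs only positively in the remaining clauses — set y8 = True.
Try y1 = False.
  then y9 is forced to False.
  then y11 is forced to False.
  then y2 is forced to True.
Set y4 = True and propagate.
Try y5 = False.
  then y6 is forced to False.
  then y10 is forced to True.
y7 is now unconstrained; take y7 = True.
So y1=False, y2=True, y3=True, y4=True, y5=False, y6=False, y7=True, y8=True, y9=False, y10=True, y11=False is a satisfying assignment.

SATISFIABLE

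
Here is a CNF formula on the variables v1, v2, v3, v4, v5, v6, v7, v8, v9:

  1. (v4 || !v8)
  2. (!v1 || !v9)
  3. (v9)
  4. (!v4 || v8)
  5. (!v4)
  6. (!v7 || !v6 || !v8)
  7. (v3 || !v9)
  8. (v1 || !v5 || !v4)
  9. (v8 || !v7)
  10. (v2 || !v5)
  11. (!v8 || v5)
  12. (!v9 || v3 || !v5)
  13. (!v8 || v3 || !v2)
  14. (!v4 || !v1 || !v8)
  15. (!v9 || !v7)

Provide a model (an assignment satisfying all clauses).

Unit propagation: (v9) forces v9 = True.
(!v1) is a unit clause, so v1 = False.
(!v4) is a unit clause, so v4 = False.
The clause (!v8) is unit: v8 must be False.
The clause (v3) is unit: v3 must be True.
The clause (!v7) is unit: v7 must be False.
v2 occurs only positively in the remaining clauses — set v2 = True.
v5, v6 are now unconstrained; take v5 = True, v6 = False.
Check each clause:
  1. (v4 || !v8) — !v8 is true.
  2. (!v9 || !v1) — !v1 is true.
  3. (v9) — v9 is true.
  4. (!v4 || v8) — !v4 is true.
  5. (!v4) — !v4 is true.
  6. (!v7 || !v8 || !v6) — !v8 is true.
  7. (v3 || !v9) — v3 is true.
  8. (!v4 || !v5 || v1) — !v4 is true.
  9. (v8 || !v7) — !v7 is true.
  10. (v2 || !v5) — v2 is true.
  11. (!v8 || v5) — !v8 is true.
  12. (v3 || !v5 || !v9) — v3 is true.
  13. (!v2 || v3 || !v8) — !v8 is true.
  14. (!v8 || !v1 || !v4) — !v8 is true.
  15. (!v7 || !v9) — !v7 is true.

v1 = False, v2 = True, v3 = True, v4 = False, v5 = True, v6 = False, v7 = False, v8 = False, v9 = True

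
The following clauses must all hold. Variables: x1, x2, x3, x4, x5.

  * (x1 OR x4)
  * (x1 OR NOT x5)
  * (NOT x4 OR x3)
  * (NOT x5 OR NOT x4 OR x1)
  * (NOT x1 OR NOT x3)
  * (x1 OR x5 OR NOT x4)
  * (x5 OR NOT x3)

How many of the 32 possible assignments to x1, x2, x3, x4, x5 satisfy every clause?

The models are:
  x1=T x2=F x3=F x4=F x5=F
  x1=T x2=F x3=F x4=F x5=T
  x1=T x2=T x3=F x4=F x5=F
  x1=T x2=T x3=F x4=F x5=T
That's 4 in total.

4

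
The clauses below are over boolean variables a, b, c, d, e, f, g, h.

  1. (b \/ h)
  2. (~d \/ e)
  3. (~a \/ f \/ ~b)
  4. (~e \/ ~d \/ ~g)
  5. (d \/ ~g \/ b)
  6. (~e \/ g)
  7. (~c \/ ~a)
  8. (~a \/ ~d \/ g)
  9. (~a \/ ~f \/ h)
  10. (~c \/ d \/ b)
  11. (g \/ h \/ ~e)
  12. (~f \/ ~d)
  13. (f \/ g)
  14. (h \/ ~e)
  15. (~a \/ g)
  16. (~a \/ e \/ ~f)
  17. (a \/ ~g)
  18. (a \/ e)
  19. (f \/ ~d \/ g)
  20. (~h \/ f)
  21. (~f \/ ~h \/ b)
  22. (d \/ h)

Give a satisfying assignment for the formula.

a = T, b = T, c = F, d = F, e = T, f = T, g = T, h = T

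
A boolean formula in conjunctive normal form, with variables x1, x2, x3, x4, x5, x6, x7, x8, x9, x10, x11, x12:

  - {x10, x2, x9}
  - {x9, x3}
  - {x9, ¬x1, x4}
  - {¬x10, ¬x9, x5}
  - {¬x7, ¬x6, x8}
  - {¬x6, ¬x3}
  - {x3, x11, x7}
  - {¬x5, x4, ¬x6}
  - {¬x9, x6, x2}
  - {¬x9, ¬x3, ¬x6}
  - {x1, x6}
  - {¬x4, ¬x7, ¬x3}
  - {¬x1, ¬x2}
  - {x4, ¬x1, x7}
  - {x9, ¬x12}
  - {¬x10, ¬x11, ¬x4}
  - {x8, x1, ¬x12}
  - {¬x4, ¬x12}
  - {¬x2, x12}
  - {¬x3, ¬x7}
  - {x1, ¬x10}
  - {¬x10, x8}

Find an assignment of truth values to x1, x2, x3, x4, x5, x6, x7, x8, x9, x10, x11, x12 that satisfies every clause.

x1=F, x2=F, x3=F, x4=F, x5=F, x6=T, x7=T, x8=T, x9=T, x10=F, x11=T, x12=F

Check each clause:
  1. {x10, x2, x9} — x9 is true.
  2. {x3, x9} — x9 is true.
  3. {x9, ¬x1, x4} — x9 is true.
  4. {¬x10, x5, ¬x9} — ¬x10 is true.
  5. {¬x6, x8, ¬x7} — x8 is true.
  6. {¬x6, ¬x3} — ¬x3 is true.
  7. {x7, x3, x11} — x11 is true.
  8. {¬x5, ¬x6, x4} — ¬x5 is true.
  9. {x2, x6, ¬x9} — x6 is true.
  10. {¬x6, ¬x9, ¬x3} — ¬x3 is true.
  11. {x6, x1} — x6 is true.
  12. {¬x7, ¬x4, ¬x3} — ¬x4 is true.
  13. {¬x1, ¬x2} — ¬x1 is true.
  14. {x4, x7, ¬x1} — ¬x1 is true.
  15. {x9, ¬x12} — x9 is true.
  16. {¬x11, ¬x4, ¬x10} — ¬x4 is true.
  17. {¬x12, x8, x1} — x8 is true.
  18. {¬x12, ¬x4} — ¬x12 is true.
  19. {¬x2, x12} — ¬x2 is true.
  20. {¬x3, ¬x7} — ¬x3 is true.
  21. {x1, ¬x10} — ¬x10 is true.
  22. {x8, ¬x10} — x8 is true.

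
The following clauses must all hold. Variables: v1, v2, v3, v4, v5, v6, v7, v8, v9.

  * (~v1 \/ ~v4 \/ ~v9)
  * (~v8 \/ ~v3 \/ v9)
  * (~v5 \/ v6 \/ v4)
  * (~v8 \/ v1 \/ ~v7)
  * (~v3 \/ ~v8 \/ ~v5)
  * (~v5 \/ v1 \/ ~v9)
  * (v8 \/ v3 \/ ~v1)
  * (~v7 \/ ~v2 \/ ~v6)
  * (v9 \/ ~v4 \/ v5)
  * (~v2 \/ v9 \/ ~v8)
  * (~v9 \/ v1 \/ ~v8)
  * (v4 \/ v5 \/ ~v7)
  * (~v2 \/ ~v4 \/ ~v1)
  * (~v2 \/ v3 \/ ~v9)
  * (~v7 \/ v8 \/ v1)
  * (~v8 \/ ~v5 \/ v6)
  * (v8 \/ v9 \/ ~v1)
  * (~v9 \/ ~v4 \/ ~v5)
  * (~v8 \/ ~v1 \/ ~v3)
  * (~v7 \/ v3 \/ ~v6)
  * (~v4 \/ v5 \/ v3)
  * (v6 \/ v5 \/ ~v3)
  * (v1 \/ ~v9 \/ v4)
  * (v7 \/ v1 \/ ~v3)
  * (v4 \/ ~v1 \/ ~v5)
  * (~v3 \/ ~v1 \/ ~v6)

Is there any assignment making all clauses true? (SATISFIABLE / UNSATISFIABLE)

SATISFIABLE

Pure literal: v2 appears only negated; assign v2 = False.
Set v1 = False and propagate.
Try v3 = False.
Try v4 = False.
  then v9 is forced to False.
The remaining clauses are satisfied by v5 = True, v6 = True, v7 = False, v8 = False.
Every clause has at least one true literal under this assignment.
So v1 = False, v2 = False, v3 = False, v4 = False, v5 = True, v6 = True, v7 = False, v8 = False, v9 = False is a satisfying assignment.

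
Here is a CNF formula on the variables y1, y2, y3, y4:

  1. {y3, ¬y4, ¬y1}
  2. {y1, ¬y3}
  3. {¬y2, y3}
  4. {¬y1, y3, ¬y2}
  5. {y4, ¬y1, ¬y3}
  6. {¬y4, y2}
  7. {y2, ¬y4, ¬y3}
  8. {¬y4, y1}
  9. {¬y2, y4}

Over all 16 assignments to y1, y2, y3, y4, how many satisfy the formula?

Satisfying assignments:
  y1=F y2=F y3=F y4=F
  y1=T y2=F y3=F y4=F
  y1=T y2=T y3=T y4=T
That's 3 in total.

3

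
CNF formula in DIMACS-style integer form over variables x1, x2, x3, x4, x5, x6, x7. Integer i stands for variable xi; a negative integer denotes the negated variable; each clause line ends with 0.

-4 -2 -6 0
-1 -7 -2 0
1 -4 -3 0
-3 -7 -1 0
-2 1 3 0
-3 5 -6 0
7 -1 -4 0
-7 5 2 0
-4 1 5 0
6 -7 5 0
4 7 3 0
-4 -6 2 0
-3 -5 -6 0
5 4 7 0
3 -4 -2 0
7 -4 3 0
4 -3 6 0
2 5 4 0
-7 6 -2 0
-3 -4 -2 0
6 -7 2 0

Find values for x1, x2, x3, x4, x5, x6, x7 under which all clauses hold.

Try x1 = False.
Try x2 = False.
Try x3 = False.
The remaining clauses are satisfied by x4 = False, x5 = True, x6 = True, x7 = True.
Check each clause:
  1. (~x4 | ~x6 | ~x2) — ~x4 is true.
  2. (~x7 | ~x1 | ~x2) — ~x2 is true.
  3. (~x3 | ~x4 | x1) — ~x4 is true.
  4. (~x7 | ~x3 | ~x1) — ~x3 is true.
  5. (x1 | ~x2 | x3) — ~x2 is true.
  6. (~x3 | x5 | ~x6) — ~x3 is true.
  7. (~x1 | ~x4 | x7) — ~x4 is true.
  8. (x2 | x5 | ~x7) — x5 is true.
  9. (x5 | ~x4 | x1) — ~x4 is true.
  10. (~x7 | x6 | x5) — x5 is true.
  11. (x3 | x7 | x4) — x7 is true.
  12. (~x4 | x2 | ~x6) — ~x4 is true.
  13. (~x6 | ~x5 | ~x3) — ~x3 is true.
  14. (x4 | x5 | x7) — x5 is true.
  15. (x3 | ~x2 | ~x4) — ~x4 is true.
  16. (x7 | ~x4 | x3) — ~x4 is true.
  17. (~x3 | x6 | x4) — ~x3 is true.
  18. (x5 | x2 | x4) — x5 is true.
  19. (x6 | ~x7 | ~x2) — ~x2 is true.
  20. (~x2 | ~x3 | ~x4) — ~x4 is true.
  21. (x2 | x6 | ~x7) — x6 is true.

x1=F, x2=F, x3=F, x4=F, x5=T, x6=T, x7=T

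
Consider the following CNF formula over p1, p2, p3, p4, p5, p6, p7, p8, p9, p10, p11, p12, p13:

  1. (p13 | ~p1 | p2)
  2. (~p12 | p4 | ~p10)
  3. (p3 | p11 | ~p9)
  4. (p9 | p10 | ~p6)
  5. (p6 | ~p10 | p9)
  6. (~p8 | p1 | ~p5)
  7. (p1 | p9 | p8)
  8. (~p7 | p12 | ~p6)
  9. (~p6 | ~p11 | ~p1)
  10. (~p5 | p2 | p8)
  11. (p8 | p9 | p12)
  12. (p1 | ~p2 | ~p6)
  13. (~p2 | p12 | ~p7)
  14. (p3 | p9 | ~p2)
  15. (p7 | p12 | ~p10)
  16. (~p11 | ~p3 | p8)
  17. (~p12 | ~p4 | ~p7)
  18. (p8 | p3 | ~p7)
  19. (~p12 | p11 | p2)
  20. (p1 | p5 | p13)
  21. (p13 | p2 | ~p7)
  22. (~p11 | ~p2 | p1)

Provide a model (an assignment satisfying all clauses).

p1 = True, p2 = False, p3 = False, p4 = True, p5 = True, p6 = False, p7 = False, p8 = True, p9 = False, p10 = False, p11 = True, p12 = True, p13 = True

p13 occurs only positively in the remaining clauses — set p13 = True.
Branch on p1: take p1 = True.
Branch on p2: take p2 = False.
For the remaining variables, p3 = False, p4 = True, p5 = True, p6 = False, p7 = False, p8 = True, p9 = False, p10 = False, p11 = True, p12 = True works.
Check each clause:
  1. (~p1 | p2 | p13) — p13 is true.
  2. (~p10 | p4 | ~p12) — p4 is true.
  3. (p3 | p11 | ~p9) — p11 is true.
  4. (~p6 | p9 | p10) — ~p6 is true.
  5. (p9 | ~p10 | p6) — ~p10 is true.
  6. (~p5 | ~p8 | p1) — p1 is true.
  7. (p1 | p9 | p8) — p8 is true.
  8. (p12 | ~p6 | ~p7) — ~p7 is true.
  9. (~p11 | ~p6 | ~p1) — ~p6 is true.
  10. (~p5 | p2 | p8) — p8 is true.
  11. (p8 | p9 | p12) — p8 is true.
  12. (~p6 | ~p2 | p1) — p1 is true.
  13. (~p7 | p12 | ~p2) — ~p7 is true.
  14. (p9 | p3 | ~p2) — ~p2 is true.
  15. (~p10 | p7 | p12) — p12 is true.
  16. (p8 | ~p3 | ~p11) — p8 is true.
  17. (~p12 | ~p4 | ~p7) — ~p7 is true.
  18. (~p7 | p3 | p8) — p8 is true.
  19. (p11 | p2 | ~p12) — p11 is true.
  20. (p13 | p1 | p5) — p1 is true.
  21. (p13 | p2 | ~p7) — ~p7 is true.
  22. (p1 | ~p2 | ~p11) — p1 is true.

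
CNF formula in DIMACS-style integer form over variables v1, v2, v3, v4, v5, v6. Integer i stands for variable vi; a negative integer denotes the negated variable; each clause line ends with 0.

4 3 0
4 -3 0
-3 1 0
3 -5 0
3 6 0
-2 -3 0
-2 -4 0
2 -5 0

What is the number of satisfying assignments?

The models are:
  v1=0 v2=0 v3=0 v4=1 v5=0 v6=1
  v1=1 v2=0 v3=0 v4=1 v5=0 v6=1
  v1=1 v2=0 v3=1 v4=1 v5=0 v6=0
  v1=1 v2=0 v3=1 v4=1 v5=0 v6=1
Count: 4.

4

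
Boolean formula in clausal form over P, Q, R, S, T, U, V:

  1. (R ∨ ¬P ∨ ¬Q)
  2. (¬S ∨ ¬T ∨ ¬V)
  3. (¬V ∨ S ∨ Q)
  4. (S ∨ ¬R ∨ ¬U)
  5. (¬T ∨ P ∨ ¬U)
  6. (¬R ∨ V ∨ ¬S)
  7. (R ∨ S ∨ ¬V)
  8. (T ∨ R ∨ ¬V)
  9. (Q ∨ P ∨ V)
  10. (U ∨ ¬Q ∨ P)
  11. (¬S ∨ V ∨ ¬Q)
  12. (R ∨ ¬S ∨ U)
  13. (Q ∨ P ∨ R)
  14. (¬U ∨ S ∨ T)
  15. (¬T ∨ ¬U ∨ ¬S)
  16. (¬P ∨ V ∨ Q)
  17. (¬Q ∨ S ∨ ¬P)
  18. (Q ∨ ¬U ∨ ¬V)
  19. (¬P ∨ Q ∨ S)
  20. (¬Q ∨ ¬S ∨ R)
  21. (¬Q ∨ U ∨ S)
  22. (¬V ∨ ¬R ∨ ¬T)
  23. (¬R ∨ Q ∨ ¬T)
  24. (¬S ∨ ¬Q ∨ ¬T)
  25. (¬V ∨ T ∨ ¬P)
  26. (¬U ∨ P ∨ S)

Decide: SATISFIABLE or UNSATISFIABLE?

SATISFIABLE

Set P = False and propagate.
Set Q = True and propagate.
  then U is forced to True.
  then T is forced to False.
  then S is forced to True.
  then V is forced to True.
  then R is forced to True.
So P = False  Q = True  R = True  S = True  T = False  U = True  V = True is a satisfying assignment.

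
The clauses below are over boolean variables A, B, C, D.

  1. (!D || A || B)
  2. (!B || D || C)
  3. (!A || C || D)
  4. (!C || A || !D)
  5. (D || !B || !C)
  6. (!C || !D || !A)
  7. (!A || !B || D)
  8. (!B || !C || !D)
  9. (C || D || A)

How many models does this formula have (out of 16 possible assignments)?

Satisfying assignments:
  A=0 B=0 C=1 D=0
  A=0 B=1 C=0 D=1
  A=1 B=0 C=0 D=1
  A=1 B=0 C=1 D=0
  A=1 B=1 C=0 D=1
That's 5 in total.

5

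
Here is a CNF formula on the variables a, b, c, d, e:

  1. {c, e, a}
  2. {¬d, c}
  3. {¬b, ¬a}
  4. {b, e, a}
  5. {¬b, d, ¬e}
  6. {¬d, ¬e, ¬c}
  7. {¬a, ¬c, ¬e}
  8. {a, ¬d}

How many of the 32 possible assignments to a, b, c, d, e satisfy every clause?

7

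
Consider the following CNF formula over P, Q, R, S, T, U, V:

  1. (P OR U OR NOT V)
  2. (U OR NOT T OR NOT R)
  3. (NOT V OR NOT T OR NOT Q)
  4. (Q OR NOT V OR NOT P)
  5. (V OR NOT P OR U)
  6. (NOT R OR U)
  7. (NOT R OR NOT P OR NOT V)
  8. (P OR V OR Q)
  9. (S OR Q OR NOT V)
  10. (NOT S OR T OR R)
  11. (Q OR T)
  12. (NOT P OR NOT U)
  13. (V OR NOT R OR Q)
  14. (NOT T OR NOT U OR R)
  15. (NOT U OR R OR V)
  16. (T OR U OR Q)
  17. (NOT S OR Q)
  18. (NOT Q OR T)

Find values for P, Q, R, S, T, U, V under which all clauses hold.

P=F  Q=T  R=F  S=T  T=T  U=F  V=F

Check each clause:
  1. (NOT V OR P OR U) — NOT V is true.
  2. (NOT T OR NOT R OR U) — NOT R is true.
  3. (NOT T OR NOT V OR NOT Q) — NOT V is true.
  4. (NOT V OR NOT P OR Q) — NOT V is true.
  5. (V OR NOT P OR U) — NOT P is true.
  6. (U OR NOT R) — NOT R is true.
  7. (NOT R OR NOT V OR NOT P) — NOT V is true.
  8. (V OR Q OR P) — Q is true.
  9. (S OR NOT V OR Q) — NOT V is true.
  10. (R OR T OR NOT S) — T is true.
  11. (Q OR T) — Q is true.
  12. (NOT U OR NOT P) — NOT U is true.
  13. (Q OR NOT R OR V) — Q is true.
  14. (R OR NOT U OR NOT T) — NOT U is true.
  15. (NOT U OR R OR V) — NOT U is true.
  16. (T OR U OR Q) — Q is true.
  17. (Q OR NOT S) — Q is true.
  18. (NOT Q OR T) — T is true.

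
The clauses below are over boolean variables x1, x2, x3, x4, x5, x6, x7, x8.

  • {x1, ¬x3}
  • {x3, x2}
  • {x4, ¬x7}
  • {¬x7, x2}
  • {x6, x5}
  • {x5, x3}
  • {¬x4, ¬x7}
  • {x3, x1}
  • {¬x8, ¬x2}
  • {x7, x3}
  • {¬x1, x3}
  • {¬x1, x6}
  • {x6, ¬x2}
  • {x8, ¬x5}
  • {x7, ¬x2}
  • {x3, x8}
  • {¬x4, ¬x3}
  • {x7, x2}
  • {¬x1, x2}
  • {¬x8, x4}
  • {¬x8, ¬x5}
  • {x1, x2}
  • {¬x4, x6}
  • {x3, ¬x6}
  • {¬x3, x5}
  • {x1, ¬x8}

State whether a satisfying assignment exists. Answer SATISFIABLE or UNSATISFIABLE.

UNSATISFIABLE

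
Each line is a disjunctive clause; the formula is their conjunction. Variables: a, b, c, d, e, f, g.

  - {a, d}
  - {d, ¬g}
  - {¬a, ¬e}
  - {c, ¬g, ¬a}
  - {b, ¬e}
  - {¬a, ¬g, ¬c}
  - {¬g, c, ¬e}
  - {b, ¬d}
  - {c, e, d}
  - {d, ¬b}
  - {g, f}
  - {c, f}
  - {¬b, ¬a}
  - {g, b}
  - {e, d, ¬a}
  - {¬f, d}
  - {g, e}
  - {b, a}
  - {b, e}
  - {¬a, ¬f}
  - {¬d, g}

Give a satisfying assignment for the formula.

a = False  b = True  c = True  d = True  e = False  f = True  g = True

Set a = False and propagate.
  then d is forced to True.
  then b is forced to True.
  then g is forced to True.
Set c = True and propagate.
e, f are now unconstrained; take e = False, f = True.
Check each clause:
  1. {a, d} — d is true.
  2. {d, ¬g} — d is true.
  3. {¬e, ¬a} — ¬e is true.
  4. {c, ¬g, ¬a} — c is true.
  5. {¬e, b} — b is true.
  6. {¬a, ¬g, ¬c} — ¬a is true.
  7. {¬e, ¬g, c} — c is true.
  8. {b, ¬d} — b is true.
  9. {c, d, e} — c is true.
  10. {d, ¬b} — d is true.
  11. {f, g} — f is true.
  12. {c, f} — c is true.
  13. {¬a, ¬b} — ¬a is true.
  14. {g, b} — b is true.
  15. {d, ¬a, e} — d is true.
  16. {d, ¬f} — d is true.
  17. {g, e} — g is true.
  18. {b, a} — b is true.
  19. {b, e} — b is true.
  20. {¬a, ¬f} — ¬a is true.
  21. {g, ¬d} — g is true.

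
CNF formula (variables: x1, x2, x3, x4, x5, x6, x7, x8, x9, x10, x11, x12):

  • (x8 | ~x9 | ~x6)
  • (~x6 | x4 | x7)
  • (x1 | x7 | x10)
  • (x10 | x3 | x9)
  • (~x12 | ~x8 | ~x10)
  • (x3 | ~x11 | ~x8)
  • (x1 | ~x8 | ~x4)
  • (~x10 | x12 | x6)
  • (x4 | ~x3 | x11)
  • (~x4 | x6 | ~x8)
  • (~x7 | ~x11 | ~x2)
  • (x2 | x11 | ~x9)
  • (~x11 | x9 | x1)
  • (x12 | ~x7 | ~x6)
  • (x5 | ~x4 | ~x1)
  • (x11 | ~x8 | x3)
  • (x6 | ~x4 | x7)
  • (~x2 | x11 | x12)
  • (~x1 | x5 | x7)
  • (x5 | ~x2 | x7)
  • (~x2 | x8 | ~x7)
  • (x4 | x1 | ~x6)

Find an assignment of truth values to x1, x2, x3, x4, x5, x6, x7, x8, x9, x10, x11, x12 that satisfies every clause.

Pure literal: x5 appears only positively; assign x5 = True.
Set x1 = False and propagate.
Branch on x2: take x2 = False.
For the remaining variables, x3 = True, x4 = True, x6 = False, x7 = True, x8 = False, x9 = False, x10 = False, x11 = False, x12 = True works.
Check each clause:
  1. (~x9 | ~x6 | x8) — ~x6 is true.
  2. (~x6 | x4 | x7) — ~x6 is true.
  3. (x10 | x7 | x1) — x7 is true.
  4. (x10 | x3 | x9) — x3 is true.
  5. (~x12 | ~x10 | ~x8) — ~x8 is true.
  6. (~x11 | x3 | ~x8) — ~x8 is true.
  7. (~x4 | x1 | ~x8) — ~x8 is true.
  8. (x6 | ~x10 | x12) — x12 is true.
  9. (~x3 | x11 | x4) — x4 is true.
  10. (x6 | ~x8 | ~x4) — ~x8 is true.
  11. (~x2 | ~x7 | ~x11) — ~x11 is true.
  12. (x11 | ~x9 | x2) — ~x9 is true.
  13. (x9 | x1 | ~x11) — ~x11 is true.
  14. (x12 | ~x6 | ~x7) — ~x6 is true.
  15. (~x1 | ~x4 | x5) — x5 is true.
  16. (x3 | x11 | ~x8) — ~x8 is true.
  17. (~x4 | x6 | x7) — x7 is true.
  18. (x12 | ~x2 | x11) — x12 is true.
  19. (x7 | x5 | ~x1) — x5 is true.
  20. (~x2 | x7 | x5) — x5 is true.
  21. (~x2 | x8 | ~x7) — ~x2 is true.
  22. (x1 | ~x6 | x4) — ~x6 is true.

x1=False, x2=False, x3=True, x4=True, x5=True, x6=False, x7=True, x8=False, x9=False, x10=False, x11=False, x12=True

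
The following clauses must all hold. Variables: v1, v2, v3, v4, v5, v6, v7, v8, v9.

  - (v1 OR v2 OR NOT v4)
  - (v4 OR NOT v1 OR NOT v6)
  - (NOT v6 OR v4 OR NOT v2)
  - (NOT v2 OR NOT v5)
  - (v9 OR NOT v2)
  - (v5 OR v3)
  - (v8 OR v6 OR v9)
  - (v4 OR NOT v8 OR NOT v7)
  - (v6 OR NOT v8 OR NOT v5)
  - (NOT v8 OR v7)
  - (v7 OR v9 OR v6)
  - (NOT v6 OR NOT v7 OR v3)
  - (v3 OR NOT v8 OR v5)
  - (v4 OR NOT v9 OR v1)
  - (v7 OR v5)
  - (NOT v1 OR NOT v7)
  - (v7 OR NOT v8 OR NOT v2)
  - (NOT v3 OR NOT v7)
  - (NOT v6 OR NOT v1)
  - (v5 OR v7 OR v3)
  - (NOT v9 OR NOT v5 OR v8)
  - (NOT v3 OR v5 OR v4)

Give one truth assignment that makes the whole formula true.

v1=False, v2=False, v3=False, v4=False, v5=True, v6=True, v7=False, v8=False, v9=False

Set v1 = False and propagate.
The remaining clauses are satisfied by v2 = False, v3 = False, v4 = False, v5 = True, v6 = True, v7 = False, v8 = False, v9 = False.
Every clause has at least one true literal under this assignment.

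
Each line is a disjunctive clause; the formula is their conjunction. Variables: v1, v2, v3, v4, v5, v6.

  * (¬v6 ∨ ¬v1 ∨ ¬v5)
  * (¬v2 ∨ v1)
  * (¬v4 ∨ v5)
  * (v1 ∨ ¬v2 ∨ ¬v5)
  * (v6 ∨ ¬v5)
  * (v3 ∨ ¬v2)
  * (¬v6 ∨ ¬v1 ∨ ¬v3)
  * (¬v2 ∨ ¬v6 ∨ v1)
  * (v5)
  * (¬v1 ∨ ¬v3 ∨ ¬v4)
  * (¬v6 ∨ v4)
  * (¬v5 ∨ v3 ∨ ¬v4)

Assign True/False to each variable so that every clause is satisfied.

v1=0  v2=0  v3=1  v4=1  v5=1  v6=1

(v5) is a unit clause, so v5 = True.
(v6) is a unit clause, so v6 = True.
The clause (¬v1) is unit: v1 must be False.
(¬v2) is a unit clause, so v2 = False.
The clause (v4) is unit: v4 must be True.
(v3) is a unit clause, so v3 = True.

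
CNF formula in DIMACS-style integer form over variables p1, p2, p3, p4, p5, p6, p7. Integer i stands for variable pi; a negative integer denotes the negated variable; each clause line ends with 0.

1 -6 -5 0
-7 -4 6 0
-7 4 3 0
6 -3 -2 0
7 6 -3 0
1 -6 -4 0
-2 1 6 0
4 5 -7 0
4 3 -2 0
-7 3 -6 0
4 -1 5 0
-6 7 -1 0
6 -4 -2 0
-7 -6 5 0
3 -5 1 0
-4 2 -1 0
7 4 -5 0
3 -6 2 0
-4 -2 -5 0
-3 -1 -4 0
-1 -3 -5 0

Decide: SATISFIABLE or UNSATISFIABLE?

SATISFIABLE

Branch on p1: take p1 = False.
The remaining clauses are satisfied by p2 = False, p3 = False, p4 = True, p5 = False, p6 = False, p7 = False.
So p1 = 0, p2 = 0, p3 = 0, p4 = 1, p5 = 0, p6 = 0, p7 = 0 is a satisfying assignment.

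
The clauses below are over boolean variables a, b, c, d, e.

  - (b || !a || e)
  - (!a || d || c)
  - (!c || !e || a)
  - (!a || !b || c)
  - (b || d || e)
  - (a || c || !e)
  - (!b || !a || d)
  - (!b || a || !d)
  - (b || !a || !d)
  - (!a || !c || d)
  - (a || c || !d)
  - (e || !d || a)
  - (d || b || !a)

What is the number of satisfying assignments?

4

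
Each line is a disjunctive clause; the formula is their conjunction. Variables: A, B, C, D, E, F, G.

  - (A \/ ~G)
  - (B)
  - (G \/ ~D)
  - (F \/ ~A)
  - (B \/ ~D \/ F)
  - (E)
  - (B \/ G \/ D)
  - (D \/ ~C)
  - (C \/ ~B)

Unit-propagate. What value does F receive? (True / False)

True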